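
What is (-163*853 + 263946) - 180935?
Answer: -56028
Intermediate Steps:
(-163*853 + 263946) - 180935 = (-139039 + 263946) - 180935 = 124907 - 180935 = -56028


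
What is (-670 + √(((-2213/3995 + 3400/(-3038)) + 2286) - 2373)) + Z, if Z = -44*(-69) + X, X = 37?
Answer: 2403 + I*√66641524804290/866915 ≈ 2403.0 + 9.4166*I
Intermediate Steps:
Z = 3073 (Z = -44*(-69) + 37 = 3036 + 37 = 3073)
(-670 + √(((-2213/3995 + 3400/(-3038)) + 2286) - 2373)) + Z = (-670 + √(((-2213/3995 + 3400/(-3038)) + 2286) - 2373)) + 3073 = (-670 + √(((-2213*1/3995 + 3400*(-1/3038)) + 2286) - 2373)) + 3073 = (-670 + √(((-2213/3995 - 1700/1519) + 2286) - 2373)) + 3073 = (-670 + √((-10153047/6068405 + 2286) - 2373)) + 3073 = (-670 + √(13862220783/6068405 - 2373)) + 3073 = (-670 + √(-538104282/6068405)) + 3073 = (-670 + I*√66641524804290/866915) + 3073 = 2403 + I*√66641524804290/866915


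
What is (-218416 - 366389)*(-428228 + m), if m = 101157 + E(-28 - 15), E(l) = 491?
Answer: 190985616900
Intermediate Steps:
m = 101648 (m = 101157 + 491 = 101648)
(-218416 - 366389)*(-428228 + m) = (-218416 - 366389)*(-428228 + 101648) = -584805*(-326580) = 190985616900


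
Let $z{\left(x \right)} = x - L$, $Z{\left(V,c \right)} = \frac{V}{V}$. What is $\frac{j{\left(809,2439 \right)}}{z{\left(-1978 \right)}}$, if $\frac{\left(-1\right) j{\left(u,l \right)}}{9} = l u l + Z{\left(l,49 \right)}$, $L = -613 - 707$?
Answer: $\frac{21656318805}{329} \approx 6.5825 \cdot 10^{7}$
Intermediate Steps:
$L = -1320$
$Z{\left(V,c \right)} = 1$
$z{\left(x \right)} = 1320 + x$ ($z{\left(x \right)} = x - -1320 = x + 1320 = 1320 + x$)
$j{\left(u,l \right)} = -9 - 9 u l^{2}$ ($j{\left(u,l \right)} = - 9 \left(l u l + 1\right) = - 9 \left(u l^{2} + 1\right) = - 9 \left(1 + u l^{2}\right) = -9 - 9 u l^{2}$)
$\frac{j{\left(809,2439 \right)}}{z{\left(-1978 \right)}} = \frac{-9 - 7281 \cdot 2439^{2}}{1320 - 1978} = \frac{-9 - 7281 \cdot 5948721}{-658} = \left(-9 - 43312637601\right) \left(- \frac{1}{658}\right) = \left(-43312637610\right) \left(- \frac{1}{658}\right) = \frac{21656318805}{329}$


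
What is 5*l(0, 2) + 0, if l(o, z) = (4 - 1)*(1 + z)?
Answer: 45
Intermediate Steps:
l(o, z) = 3 + 3*z (l(o, z) = 3*(1 + z) = 3 + 3*z)
5*l(0, 2) + 0 = 5*(3 + 3*2) + 0 = 5*(3 + 6) + 0 = 5*9 + 0 = 45 + 0 = 45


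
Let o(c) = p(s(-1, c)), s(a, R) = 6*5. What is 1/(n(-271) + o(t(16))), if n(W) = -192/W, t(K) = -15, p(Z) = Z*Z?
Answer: 271/244092 ≈ 0.0011102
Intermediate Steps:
s(a, R) = 30
p(Z) = Z**2
o(c) = 900 (o(c) = 30**2 = 900)
1/(n(-271) + o(t(16))) = 1/(-192/(-271) + 900) = 1/(-192*(-1/271) + 900) = 1/(192/271 + 900) = 1/(244092/271) = 271/244092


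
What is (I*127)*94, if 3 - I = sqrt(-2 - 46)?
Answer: 35814 - 47752*I*sqrt(3) ≈ 35814.0 - 82709.0*I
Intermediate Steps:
I = 3 - 4*I*sqrt(3) (I = 3 - sqrt(-2 - 46) = 3 - sqrt(-48) = 3 - 4*I*sqrt(3) ≈ 3.0 - 6.9282*I)
(I*127)*94 = ((3 - 4*I*sqrt(3))*127)*94 = (381 - 508*I*sqrt(3))*94 = 35814 - 47752*I*sqrt(3)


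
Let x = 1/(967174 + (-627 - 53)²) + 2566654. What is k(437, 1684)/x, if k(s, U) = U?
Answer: 2407402616/3669221825397 ≈ 0.00065611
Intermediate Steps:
x = 3669221825397/1429574 (x = 1/(967174 + (-680)²) + 2566654 = 1/(967174 + 462400) + 2566654 = 1/1429574 + 2566654 = 3669221825397/1429574 ≈ 2.5667e+6)
k(437, 1684)/x = 1684/(3669221825397/1429574) = 1684*(1429574/3669221825397) = 2407402616/3669221825397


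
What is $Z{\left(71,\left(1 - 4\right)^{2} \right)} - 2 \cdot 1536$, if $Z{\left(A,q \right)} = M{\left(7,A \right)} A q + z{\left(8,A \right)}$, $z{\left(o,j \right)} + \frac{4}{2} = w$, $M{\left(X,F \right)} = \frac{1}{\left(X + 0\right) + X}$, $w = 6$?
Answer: $- \frac{42313}{14} \approx -3022.4$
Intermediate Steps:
$M{\left(X,F \right)} = \frac{1}{2 X}$ ($M{\left(X,F \right)} = \frac{1}{X + X} = \frac{1}{2 X}$)
$z{\left(o,j \right)} = 4$ ($z{\left(o,j \right)} = -2 + 6 = 4$)
$Z{\left(A,q \right)} = 4 + \frac{A q}{14}$ ($Z{\left(A,q \right)} = \frac{1}{2 \cdot 7} A q + 4 = \frac{1}{2} \cdot \frac{1}{7} A q + 4 = \frac{A}{14} q + 4 = \frac{A q}{14} + 4 = 4 + \frac{A q}{14}$)
$Z{\left(71,\left(1 - 4\right)^{2} \right)} - 2 \cdot 1536 = \left(4 + \frac{1}{14} \cdot 71 \left(1 - 4\right)^{2}\right) - 2 \cdot 1536 = \left(4 + \frac{1}{14} \cdot 71 \left(-3\right)^{2}\right) - 3072 = \left(4 + \frac{1}{14} \cdot 71 \cdot 9\right) - 3072 = \left(4 + \frac{639}{14}\right) - 3072 = \frac{695}{14} - 3072 = - \frac{42313}{14}$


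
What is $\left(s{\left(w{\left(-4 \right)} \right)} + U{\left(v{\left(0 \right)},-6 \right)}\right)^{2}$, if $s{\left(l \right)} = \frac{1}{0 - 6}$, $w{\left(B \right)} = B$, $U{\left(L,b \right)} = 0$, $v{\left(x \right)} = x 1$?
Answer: $\frac{1}{36} \approx 0.027778$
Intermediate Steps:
$v{\left(x \right)} = x$
$s{\left(l \right)} = - \frac{1}{6}$ ($s{\left(l \right)} = \frac{1}{-6} = - \frac{1}{6}$)
$\left(s{\left(w{\left(-4 \right)} \right)} + U{\left(v{\left(0 \right)},-6 \right)}\right)^{2} = \left(- \frac{1}{6} + 0\right)^{2} = \left(- \frac{1}{6}\right)^{2} = \frac{1}{36}$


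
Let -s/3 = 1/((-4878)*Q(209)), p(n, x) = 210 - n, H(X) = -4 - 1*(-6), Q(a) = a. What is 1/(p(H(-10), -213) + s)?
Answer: 339834/70685473 ≈ 0.0048077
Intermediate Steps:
H(X) = 2 (H(X) = -4 + 6 = 2)
s = 1/339834 (s = -3/((-4878)*209) = -(-1)/(1626*209) = -3*(-1/1019502) = 1/339834 ≈ 2.9426e-6)
1/(p(H(-10), -213) + s) = 1/((210 - 1*2) + 1/339834) = 1/((210 - 2) + 1/339834) = 1/(208 + 1/339834) = 1/(70685473/339834) = 339834/70685473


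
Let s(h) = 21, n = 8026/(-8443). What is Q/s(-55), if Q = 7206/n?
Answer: -10140043/28091 ≈ -360.97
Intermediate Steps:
n = -8026/8443 (n = 8026*(-1/8443) = -8026/8443 ≈ -0.95061)
Q = -30420129/4013 (Q = 7206/(-8026/8443) = 7206*(-8443/8026) = -30420129/4013 ≈ -7580.4)
Q/s(-55) = -30420129/4013/21 = -30420129/4013*1/21 = -10140043/28091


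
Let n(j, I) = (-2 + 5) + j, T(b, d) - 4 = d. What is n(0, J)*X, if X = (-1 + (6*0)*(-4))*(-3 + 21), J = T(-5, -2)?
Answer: -54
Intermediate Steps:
T(b, d) = 4 + d
J = 2 (J = 4 - 2 = 2)
n(j, I) = 3 + j
X = -18 (X = (-1 + 0*(-4))*18 = (-1 + 0)*18 = -1*18 = -18)
n(0, J)*X = (3 + 0)*(-18) = 3*(-18) = -54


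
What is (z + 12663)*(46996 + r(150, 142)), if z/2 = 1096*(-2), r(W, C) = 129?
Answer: 390147875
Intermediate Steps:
z = -4384 (z = 2*(1096*(-2)) = 2*(-2192) = -4384)
(z + 12663)*(46996 + r(150, 142)) = (-4384 + 12663)*(46996 + 129) = 8279*47125 = 390147875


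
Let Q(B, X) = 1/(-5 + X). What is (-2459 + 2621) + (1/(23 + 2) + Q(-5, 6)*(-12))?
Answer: 3751/25 ≈ 150.04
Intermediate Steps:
(-2459 + 2621) + (1/(23 + 2) + Q(-5, 6)*(-12)) = (-2459 + 2621) + (1/(23 + 2) - 12/(-5 + 6)) = 162 + (1/25 - 12/1) = 162 + (1/25 + 1*(-12)) = 162 + (1/25 - 12) = 162 - 299/25 = 3751/25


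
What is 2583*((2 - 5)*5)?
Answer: -38745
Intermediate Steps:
2583*((2 - 5)*5) = 2583*(-3*5) = 2583*(-15) = -38745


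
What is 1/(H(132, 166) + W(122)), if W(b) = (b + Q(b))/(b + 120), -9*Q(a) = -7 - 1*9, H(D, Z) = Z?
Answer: 1089/181331 ≈ 0.0060056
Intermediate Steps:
Q(a) = 16/9 (Q(a) = -(-7 - 1*9)/9 = -(-7 - 9)/9 = -⅑*(-16) = 16/9)
W(b) = (16/9 + b)/(120 + b) (W(b) = (b + 16/9)/(b + 120) = (16/9 + b)/(120 + b))
1/(H(132, 166) + W(122)) = 1/(166 + (16/9 + 122)/(120 + 122)) = 1/(166 + (1114/9)/242) = 1/(166 + (1/242)*(1114/9)) = 1/(166 + 557/1089) = 1/(181331/1089) = 1089/181331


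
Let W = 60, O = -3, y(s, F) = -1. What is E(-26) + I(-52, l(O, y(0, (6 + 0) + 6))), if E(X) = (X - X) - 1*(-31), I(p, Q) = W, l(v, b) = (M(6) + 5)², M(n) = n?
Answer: 91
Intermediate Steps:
l(v, b) = 121 (l(v, b) = (6 + 5)² = 11² = 121)
I(p, Q) = 60
E(X) = 31 (E(X) = 0 + 31 = 31)
E(-26) + I(-52, l(O, y(0, (6 + 0) + 6))) = 31 + 60 = 91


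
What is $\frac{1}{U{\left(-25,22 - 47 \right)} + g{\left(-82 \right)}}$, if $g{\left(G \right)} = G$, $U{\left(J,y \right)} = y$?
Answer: $- \frac{1}{107} \approx -0.0093458$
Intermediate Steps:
$\frac{1}{U{\left(-25,22 - 47 \right)} + g{\left(-82 \right)}} = \frac{1}{\left(22 - 47\right) - 82} = \frac{1}{-25 - 82} = \frac{1}{-107} = - \frac{1}{107}$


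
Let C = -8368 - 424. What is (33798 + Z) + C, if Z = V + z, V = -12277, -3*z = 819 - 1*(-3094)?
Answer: 34274/3 ≈ 11425.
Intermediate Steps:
z = -3913/3 (z = -(819 - 1*(-3094))/3 = -(819 + 3094)/3 = -⅓*3913 = -3913/3 ≈ -1304.3)
Z = -40744/3 (Z = -12277 - 3913/3 = -40744/3 ≈ -13581.)
C = -8792
(33798 + Z) + C = (33798 - 40744/3) - 8792 = 60650/3 - 8792 = 34274/3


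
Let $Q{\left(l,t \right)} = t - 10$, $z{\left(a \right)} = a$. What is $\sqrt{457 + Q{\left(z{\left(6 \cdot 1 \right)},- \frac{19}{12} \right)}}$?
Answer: $\frac{\sqrt{16035}}{6} \approx 21.105$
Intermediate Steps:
$Q{\left(l,t \right)} = -10 + t$ ($Q{\left(l,t \right)} = t - 10 = -10 + t$)
$\sqrt{457 + Q{\left(z{\left(6 \cdot 1 \right)},- \frac{19}{12} \right)}} = \sqrt{457 - \left(10 + \frac{19}{12}\right)} = \sqrt{457 - \frac{139}{12}} = \sqrt{\frac{5345}{12}} = \frac{\sqrt{16035}}{6}$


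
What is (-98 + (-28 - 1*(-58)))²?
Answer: 4624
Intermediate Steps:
(-98 + (-28 - 1*(-58)))² = (-98 + (-28 + 58))² = (-98 + 30)² = (-68)² = 4624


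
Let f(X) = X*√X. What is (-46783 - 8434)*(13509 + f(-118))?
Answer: -745926453 + 6515606*I*√118 ≈ -7.4593e+8 + 7.0778e+7*I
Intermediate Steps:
f(X) = X^(3/2)
(-46783 - 8434)*(13509 + f(-118)) = (-46783 - 8434)*(13509 + (-118)^(3/2)) = -55217*(13509 - 118*I*√118) = -745926453 + 6515606*I*√118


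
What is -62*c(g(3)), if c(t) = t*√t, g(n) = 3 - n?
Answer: 0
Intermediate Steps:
c(t) = t^(3/2)
-62*c(g(3)) = -62*(3 - 1*3)^(3/2) = -62*(3 - 3)^(3/2) = -62*0^(3/2) = -62*0 = 0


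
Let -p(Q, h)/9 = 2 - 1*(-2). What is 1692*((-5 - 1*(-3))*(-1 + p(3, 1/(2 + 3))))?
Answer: 125208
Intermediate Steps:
p(Q, h) = -36 (p(Q, h) = -9*(2 - 1*(-2)) = -9*(2 + 2) = -9*4 = -36)
1692*((-5 - 1*(-3))*(-1 + p(3, 1/(2 + 3)))) = 1692*((-5 - 1*(-3))*(-1 - 36)) = 1692*((-5 + 3)*(-37)) = 1692*(-2*(-37)) = 1692*74 = 125208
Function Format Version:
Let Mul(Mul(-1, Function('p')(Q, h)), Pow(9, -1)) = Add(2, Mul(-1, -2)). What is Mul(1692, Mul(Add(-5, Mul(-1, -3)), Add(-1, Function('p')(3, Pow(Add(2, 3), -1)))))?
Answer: 125208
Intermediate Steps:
Function('p')(Q, h) = -36 (Function('p')(Q, h) = Mul(-9, Add(2, Mul(-1, -2))) = Mul(-9, Add(2, 2)) = Mul(-9, 4) = -36)
Mul(1692, Mul(Add(-5, Mul(-1, -3)), Add(-1, Function('p')(3, Pow(Add(2, 3), -1))))) = Mul(1692, Mul(Add(-5, Mul(-1, -3)), Add(-1, -36))) = Mul(1692, Mul(Add(-5, 3), -37)) = Mul(1692, Mul(-2, -37)) = Mul(1692, 74) = 125208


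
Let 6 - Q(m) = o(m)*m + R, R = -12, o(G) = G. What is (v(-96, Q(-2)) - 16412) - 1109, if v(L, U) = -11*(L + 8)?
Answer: -16553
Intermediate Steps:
Q(m) = 18 - m² (Q(m) = 6 - (m*m - 12) = 6 - (m² - 12) = 6 - (-12 + m²) = 6 + (12 - m²) = 18 - m²)
v(L, U) = -88 - 11*L (v(L, U) = -11*(8 + L) = -88 - 11*L)
(v(-96, Q(-2)) - 16412) - 1109 = ((-88 - 11*(-96)) - 16412) - 1109 = ((-88 + 1056) - 16412) - 1109 = (968 - 16412) - 1109 = -15444 - 1109 = -16553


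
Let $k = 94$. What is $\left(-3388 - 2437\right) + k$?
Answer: $-5731$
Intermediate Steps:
$\left(-3388 - 2437\right) + k = \left(-3388 - 2437\right) + 94 = -5825 + 94 = -5731$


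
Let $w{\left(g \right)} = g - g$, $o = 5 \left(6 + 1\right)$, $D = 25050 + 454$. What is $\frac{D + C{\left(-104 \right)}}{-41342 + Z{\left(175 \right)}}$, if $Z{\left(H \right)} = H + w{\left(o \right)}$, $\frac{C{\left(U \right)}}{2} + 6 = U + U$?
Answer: $- \frac{25076}{41167} \approx -0.60913$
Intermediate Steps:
$C{\left(U \right)} = -12 + 4 U$ ($C{\left(U \right)} = -12 + 2 \left(U + U\right) = -12 + 2 \cdot 2 U = -12 + 4 U$)
$D = 25504$
$o = 35$ ($o = 5 \cdot 7 = 35$)
$w{\left(g \right)} = 0$
$Z{\left(H \right)} = H$ ($Z{\left(H \right)} = H + 0 = H$)
$\frac{D + C{\left(-104 \right)}}{-41342 + Z{\left(175 \right)}} = \frac{25504 + \left(-12 + 4 \left(-104\right)\right)}{-41342 + 175} = \frac{25504 - 428}{-41167} = \left(25504 - 428\right) \left(- \frac{1}{41167}\right) = 25076 \left(- \frac{1}{41167}\right) = - \frac{25076}{41167}$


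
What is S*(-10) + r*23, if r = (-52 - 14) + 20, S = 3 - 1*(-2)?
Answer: -1108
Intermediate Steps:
S = 5 (S = 3 + 2 = 5)
r = -46 (r = -66 + 20 = -46)
S*(-10) + r*23 = 5*(-10) - 46*23 = -50 - 1058 = -1108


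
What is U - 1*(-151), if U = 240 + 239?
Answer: 630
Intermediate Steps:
U = 479
U - 1*(-151) = 479 - 1*(-151) = 479 + 151 = 630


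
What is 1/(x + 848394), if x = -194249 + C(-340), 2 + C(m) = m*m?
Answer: 1/769743 ≈ 1.2991e-6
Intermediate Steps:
C(m) = -2 + m² (C(m) = -2 + m*m = -2 + m²)
x = -78651 (x = -194249 + (-2 + (-340)²) = -194249 + (-2 + 115600) = -194249 + 115598 = -78651)
1/(x + 848394) = 1/(-78651 + 848394) = 1/769743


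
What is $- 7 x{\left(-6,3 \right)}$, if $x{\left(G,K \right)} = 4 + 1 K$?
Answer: $-49$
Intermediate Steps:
$x{\left(G,K \right)} = 4 + K$
$- 7 x{\left(-6,3 \right)} = - 7 \left(4 + 3\right) = \left(-7\right) 7 = -49$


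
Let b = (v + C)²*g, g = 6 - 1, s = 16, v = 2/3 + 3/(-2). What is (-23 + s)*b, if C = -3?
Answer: -18515/36 ≈ -514.31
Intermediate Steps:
v = -⅚ (v = 2*(⅓) + 3*(-½) = ⅔ - 3/2 = -⅚ ≈ -0.83333)
g = 5
b = 2645/36 (b = (-⅚ - 3)²*5 = (-23/6)²*5 = (529/36)*5 = 2645/36 ≈ 73.472)
(-23 + s)*b = (-23 + 16)*(2645/36) = -7*2645/36 = -18515/36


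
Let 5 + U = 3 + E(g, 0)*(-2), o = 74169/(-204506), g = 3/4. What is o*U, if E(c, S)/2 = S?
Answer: 74169/102253 ≈ 0.72535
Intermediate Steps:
g = 3/4 (g = 3*(1/4) = 3/4 ≈ 0.75000)
E(c, S) = 2*S
o = -74169/204506 (o = 74169*(-1/204506) = -74169/204506 ≈ -0.36267)
U = -2 (U = -5 + (3 + (2*0)*(-2)) = -5 + (3 + 0*(-2)) = -5 + (3 + 0) = -5 + 3 = -2)
o*U = -74169/204506*(-2) = 74169/102253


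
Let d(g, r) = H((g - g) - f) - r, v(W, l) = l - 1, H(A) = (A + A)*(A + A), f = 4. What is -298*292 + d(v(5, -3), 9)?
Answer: -86961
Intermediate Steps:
H(A) = 4*A**2 (H(A) = (2*A)*(2*A) = 4*A**2)
v(W, l) = -1 + l
d(g, r) = 64 - r (d(g, r) = 4*((g - g) - 1*4)**2 - r = 4*(0 - 4)**2 - r = 4*(-4)**2 - r = 4*16 - r = 64 - r)
-298*292 + d(v(5, -3), 9) = -298*292 + (64 - 1*9) = -87016 + (64 - 9) = -87016 + 55 = -86961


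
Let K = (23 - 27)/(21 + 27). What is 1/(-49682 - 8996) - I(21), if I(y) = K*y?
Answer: 205371/117356 ≈ 1.7500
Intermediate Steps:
K = -1/12 (K = -4/48 = -4*1/48 = -1/12 ≈ -0.083333)
I(y) = -y/12
1/(-49682 - 8996) - I(21) = 1/(-49682 - 8996) - (-1)*21/12 = 1/(-58678) - 1*(-7/4) = -1/58678 + 7/4 = 205371/117356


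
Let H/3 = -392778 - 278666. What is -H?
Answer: 2014332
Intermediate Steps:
H = -2014332 (H = 3*(-392778 - 278666) = 3*(-671444) = -2014332)
-H = -1*(-2014332) = 2014332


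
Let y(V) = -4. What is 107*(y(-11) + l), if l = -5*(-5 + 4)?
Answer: 107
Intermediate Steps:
l = 5 (l = -5*(-1) = 5)
107*(y(-11) + l) = 107*(-4 + 5) = 107*1 = 107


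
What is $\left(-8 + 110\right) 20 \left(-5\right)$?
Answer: $-10200$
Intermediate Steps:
$\left(-8 + 110\right) 20 \left(-5\right) = 102 \left(-100\right) = -10200$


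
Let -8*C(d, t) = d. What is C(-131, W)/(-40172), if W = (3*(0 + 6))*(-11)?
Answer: -131/321376 ≈ -0.00040762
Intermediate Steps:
W = -198 (W = (3*6)*(-11) = 18*(-11) = -198)
C(d, t) = -d/8
C(-131, W)/(-40172) = -⅛*(-131)/(-40172) = (131/8)*(-1/40172) = -131/321376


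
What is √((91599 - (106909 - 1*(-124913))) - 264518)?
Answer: I*√404741 ≈ 636.19*I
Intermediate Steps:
√((91599 - (106909 - 1*(-124913))) - 264518) = √((91599 - (106909 + 124913)) - 264518) = √((91599 - 1*231822) - 264518) = √((91599 - 231822) - 264518) = √(-140223 - 264518) = √(-404741) = I*√404741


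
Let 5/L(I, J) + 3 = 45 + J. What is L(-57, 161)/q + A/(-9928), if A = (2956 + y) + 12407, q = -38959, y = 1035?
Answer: -64843267543/39258672628 ≈ -1.6517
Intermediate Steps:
L(I, J) = 5/(42 + J) (L(I, J) = 5/(-3 + (45 + J)) = 5/(42 + J))
A = 16398 (A = (2956 + 1035) + 12407 = 3991 + 12407 = 16398)
L(-57, 161)/q + A/(-9928) = (5/(42 + 161))/(-38959) + 16398/(-9928) = (5/203)*(-1/38959) + 16398*(-1/9928) = (5*(1/203))*(-1/38959) - 8199/4964 = (5/203)*(-1/38959) - 8199/4964 = -5/7908677 - 8199/4964 = -64843267543/39258672628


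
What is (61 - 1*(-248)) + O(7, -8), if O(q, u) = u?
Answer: 301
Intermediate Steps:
(61 - 1*(-248)) + O(7, -8) = (61 - 1*(-248)) - 8 = (61 + 248) - 8 = 309 - 8 = 301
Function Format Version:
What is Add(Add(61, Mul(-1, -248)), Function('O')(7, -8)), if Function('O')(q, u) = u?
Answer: 301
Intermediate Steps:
Add(Add(61, Mul(-1, -248)), Function('O')(7, -8)) = Add(Add(61, Mul(-1, -248)), -8) = Add(Add(61, 248), -8) = Add(309, -8) = 301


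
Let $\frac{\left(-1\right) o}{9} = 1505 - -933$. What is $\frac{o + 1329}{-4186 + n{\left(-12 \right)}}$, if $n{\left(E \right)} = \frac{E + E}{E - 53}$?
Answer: $\frac{1339845}{272066} \approx 4.9247$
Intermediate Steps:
$o = -21942$ ($o = - 9 \left(1505 - -933\right) = - 9 \left(1505 + 933\right) = \left(-9\right) 2438 = -21942$)
$n{\left(E \right)} = \frac{2 E}{-53 + E}$
$\frac{o + 1329}{-4186 + n{\left(-12 \right)}} = \frac{-21942 + 1329}{-4186 + 2 \left(-12\right) \frac{1}{-53 - 12}} = - \frac{20613}{-4186 + 2 \left(-12\right) \frac{1}{-65}} = - \frac{20613}{-4186 + 2 \left(-12\right) \left(- \frac{1}{65}\right)} = - \frac{20613}{-4186 + \frac{24}{65}} = - \frac{20613}{- \frac{272066}{65}} = \left(-20613\right) \left(- \frac{65}{272066}\right) = \frac{1339845}{272066}$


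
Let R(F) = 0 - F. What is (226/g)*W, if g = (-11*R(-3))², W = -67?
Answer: -15142/1089 ≈ -13.904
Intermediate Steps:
R(F) = -F
g = 1089 (g = (-(-11)*(-3))² = (-11*3)² = (-33)² = 1089)
(226/g)*W = (226/1089)*(-67) = -15142/1089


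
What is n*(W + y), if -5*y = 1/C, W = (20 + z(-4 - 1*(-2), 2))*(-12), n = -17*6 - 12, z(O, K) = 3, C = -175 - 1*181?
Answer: 28002903/890 ≈ 31464.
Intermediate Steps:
C = -356 (C = -175 - 181 = -356)
n = -114 (n = -102 - 12 = -114)
W = -276 (W = (20 + 3)*(-12) = 23*(-12) = -276)
y = 1/1780 (y = -⅕/(-356) = -⅕*(-1/356) = 1/1780 ≈ 0.00056180)
n*(W + y) = -114*(-276 + 1/1780) = -114*(-491279/1780) = 28002903/890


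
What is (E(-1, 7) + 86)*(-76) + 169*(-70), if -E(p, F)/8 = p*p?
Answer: -17758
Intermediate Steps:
E(p, F) = -8*p**2 (E(p, F) = -8*p*p = -8*p**2)
(E(-1, 7) + 86)*(-76) + 169*(-70) = (-8*(-1)**2 + 86)*(-76) + 169*(-70) = (-8*1 + 86)*(-76) - 11830 = (-8 + 86)*(-76) - 11830 = 78*(-76) - 11830 = -5928 - 11830 = -17758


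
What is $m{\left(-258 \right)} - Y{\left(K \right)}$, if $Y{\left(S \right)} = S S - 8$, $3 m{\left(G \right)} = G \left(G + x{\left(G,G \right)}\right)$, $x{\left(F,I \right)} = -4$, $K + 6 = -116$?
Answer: $7656$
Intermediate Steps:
$K = -122$ ($K = -6 - 116 = -122$)
$m{\left(G \right)} = \frac{G \left(-4 + G\right)}{3}$ ($m{\left(G \right)} = \frac{G \left(G - 4\right)}{3} = \frac{G \left(-4 + G\right)}{3}$)
$Y{\left(S \right)} = -8 + S^{2}$ ($Y{\left(S \right)} = S^{2} - 8 = -8 + S^{2}$)
$m{\left(-258 \right)} - Y{\left(K \right)} = \frac{1}{3} \left(-258\right) \left(-4 - 258\right) - \left(-8 + \left(-122\right)^{2}\right) = \frac{1}{3} \left(-258\right) \left(-262\right) - \left(-8 + 14884\right) = 22532 - 14876 = 7656$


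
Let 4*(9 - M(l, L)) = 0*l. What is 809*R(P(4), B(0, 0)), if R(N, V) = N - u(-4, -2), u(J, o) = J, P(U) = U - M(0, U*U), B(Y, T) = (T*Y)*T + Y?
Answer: -809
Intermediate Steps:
M(l, L) = 9 (M(l, L) = 9 - 0*l = 9 - ¼*0 = 9 + 0 = 9)
B(Y, T) = Y + Y*T² (B(Y, T) = Y*T² + Y = Y + Y*T²)
P(U) = -9 + U (P(U) = U - 1*9 = U - 9 = -9 + U)
R(N, V) = 4 + N (R(N, V) = N - 1*(-4) = N + 4 = 4 + N)
809*R(P(4), B(0, 0)) = 809*(4 + (-9 + 4)) = 809*(4 - 5) = 809*(-1) = -809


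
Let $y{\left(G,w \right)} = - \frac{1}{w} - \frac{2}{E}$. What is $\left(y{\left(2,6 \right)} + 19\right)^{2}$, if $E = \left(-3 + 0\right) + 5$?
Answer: $\frac{11449}{36} \approx 318.03$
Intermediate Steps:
$E = 2$ ($E = -3 + 5 = 2$)
$y{\left(G,w \right)} = -1 - \frac{1}{w}$ ($y{\left(G,w \right)} = - \frac{1}{w} - \frac{2}{2} = - \frac{1}{w} - 1 = -1 - \frac{1}{w}$)
$\left(y{\left(2,6 \right)} + 19\right)^{2} = \left(\frac{-1 - 6}{6} + 19\right)^{2} = \left(\frac{1}{6} \left(-7\right) + 19\right)^{2} = \left(- \frac{7}{6} + 19\right)^{2} = \left(\frac{107}{6}\right)^{2} = \frac{11449}{36}$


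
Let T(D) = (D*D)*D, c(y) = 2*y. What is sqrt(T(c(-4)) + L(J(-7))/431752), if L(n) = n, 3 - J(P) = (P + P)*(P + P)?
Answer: 3*I*sqrt(2651163765394)/215876 ≈ 22.627*I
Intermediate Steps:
J(P) = 3 - 4*P**2 (J(P) = 3 - (P + P)*(P + P) = 3 - 2*P*2*P = 3 - 4*P**2)
T(D) = D**3 (T(D) = D**2*D = D**3)
sqrt(T(c(-4)) + L(J(-7))/431752) = sqrt((2*(-4))**3 + (3 - 4*(-7)**2)/431752) = sqrt((-8)**3 + (3 - 4*49)*(1/431752)) = sqrt(-512 + (3 - 196)*(1/431752)) = sqrt(-512 - 193*1/431752) = sqrt(-512 - 193/431752) = sqrt(-221057217/431752) = 3*I*sqrt(2651163765394)/215876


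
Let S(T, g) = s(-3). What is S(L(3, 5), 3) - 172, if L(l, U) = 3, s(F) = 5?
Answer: -167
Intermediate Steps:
S(T, g) = 5
S(L(3, 5), 3) - 172 = 5 - 172 = -167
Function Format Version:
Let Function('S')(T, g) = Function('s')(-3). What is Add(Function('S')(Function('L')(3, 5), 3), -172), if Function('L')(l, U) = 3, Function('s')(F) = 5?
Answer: -167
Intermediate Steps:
Function('S')(T, g) = 5
Add(Function('S')(Function('L')(3, 5), 3), -172) = Add(5, -172) = -167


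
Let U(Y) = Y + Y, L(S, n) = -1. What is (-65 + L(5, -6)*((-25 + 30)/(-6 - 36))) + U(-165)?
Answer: -16585/42 ≈ -394.88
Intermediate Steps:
U(Y) = 2*Y
(-65 + L(5, -6)*((-25 + 30)/(-6 - 36))) + U(-165) = (-65 - (-25 + 30)/(-6 - 36)) + 2*(-165) = (-65 - 5/(-42)) - 330 = (-65 - 5*(-1)/42) - 330 = (-65 - 1*(-5/42)) - 330 = (-65 + 5/42) - 330 = -2725/42 - 330 = -16585/42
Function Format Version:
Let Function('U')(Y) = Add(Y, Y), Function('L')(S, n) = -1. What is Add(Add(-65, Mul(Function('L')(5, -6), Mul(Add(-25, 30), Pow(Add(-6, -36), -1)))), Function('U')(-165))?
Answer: Rational(-16585, 42) ≈ -394.88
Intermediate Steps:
Function('U')(Y) = Mul(2, Y)
Add(Add(-65, Mul(Function('L')(5, -6), Mul(Add(-25, 30), Pow(Add(-6, -36), -1)))), Function('U')(-165)) = Add(Add(-65, Mul(-1, Mul(Add(-25, 30), Pow(Add(-6, -36), -1)))), Mul(2, -165)) = Add(Add(-65, Mul(-1, Mul(5, Pow(-42, -1)))), -330) = Add(Add(-65, Mul(-1, Mul(5, Rational(-1, 42)))), -330) = Add(Add(-65, Mul(-1, Rational(-5, 42))), -330) = Add(Add(-65, Rational(5, 42)), -330) = Add(Rational(-2725, 42), -330) = Rational(-16585, 42)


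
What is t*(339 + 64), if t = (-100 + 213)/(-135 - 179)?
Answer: -45539/314 ≈ -145.03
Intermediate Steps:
t = -113/314 (t = 113/(-314) = 113*(-1/314) = -113/314 ≈ -0.35987)
t*(339 + 64) = -113*(339 + 64)/314 = -113/314*403 = -45539/314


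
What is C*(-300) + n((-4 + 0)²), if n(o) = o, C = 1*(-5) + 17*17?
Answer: -85184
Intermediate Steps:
C = 284 (C = -5 + 289 = 284)
C*(-300) + n((-4 + 0)²) = 284*(-300) + (-4 + 0)² = -85200 + (-4)² = -85200 + 16 = -85184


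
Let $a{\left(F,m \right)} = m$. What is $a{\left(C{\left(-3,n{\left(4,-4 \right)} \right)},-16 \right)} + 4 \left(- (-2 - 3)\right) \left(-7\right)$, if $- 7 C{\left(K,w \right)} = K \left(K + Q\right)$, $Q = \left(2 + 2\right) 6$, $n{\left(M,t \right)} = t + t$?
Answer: $-156$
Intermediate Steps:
$n{\left(M,t \right)} = 2 t$
$Q = 24$ ($Q = 4 \cdot 6 = 24$)
$C{\left(K,w \right)} = - \frac{K \left(24 + K\right)}{7}$ ($C{\left(K,w \right)} = - \frac{K \left(K + 24\right)}{7} = - \frac{K \left(24 + K\right)}{7}$)
$a{\left(C{\left(-3,n{\left(4,-4 \right)} \right)},-16 \right)} + 4 \left(- (-2 - 3)\right) \left(-7\right) = -16 + 4 \left(- (-2 - 3)\right) \left(-7\right) = -16 + 4 \left(\left(-1\right) \left(-5\right)\right) \left(-7\right) = -16 + 4 \cdot 5 \left(-7\right) = -16 + 20 \left(-7\right) = -16 - 140 = -156$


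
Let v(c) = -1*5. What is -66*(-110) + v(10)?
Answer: 7255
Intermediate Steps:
v(c) = -5
-66*(-110) + v(10) = -66*(-110) - 5 = 7260 - 5 = 7255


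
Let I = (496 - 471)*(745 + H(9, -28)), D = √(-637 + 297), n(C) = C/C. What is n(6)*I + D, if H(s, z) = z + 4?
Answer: 18025 + 2*I*√85 ≈ 18025.0 + 18.439*I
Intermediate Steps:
n(C) = 1
D = 2*I*√85 (D = √(-340) = 2*I*√85 ≈ 18.439*I)
H(s, z) = 4 + z
I = 18025 (I = (496 - 471)*(745 + (4 - 28)) = 25*(745 - 24) = 25*721 = 18025)
n(6)*I + D = 1*18025 + 2*I*√85 = 18025 + 2*I*√85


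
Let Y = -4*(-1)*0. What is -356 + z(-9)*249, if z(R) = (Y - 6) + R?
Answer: -4091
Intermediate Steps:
Y = 0 (Y = 4*0 = 0)
z(R) = -6 + R (z(R) = (0 - 6) + R = -6 + R)
-356 + z(-9)*249 = -356 + (-6 - 9)*249 = -356 - 15*249 = -356 - 3735 = -4091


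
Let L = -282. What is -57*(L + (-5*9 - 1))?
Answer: 18696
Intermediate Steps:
-57*(L + (-5*9 - 1)) = -57*(-282 + (-5*9 - 1)) = -57*(-282 + (-45 - 1)) = -57*(-282 - 46) = -57*(-328) = 18696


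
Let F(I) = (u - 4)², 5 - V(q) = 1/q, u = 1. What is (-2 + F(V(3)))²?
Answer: 49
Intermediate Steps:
V(q) = 5 - 1/q
F(I) = 9 (F(I) = (1 - 4)² = (-3)² = 9)
(-2 + F(V(3)))² = (-2 + 9)² = 7² = 49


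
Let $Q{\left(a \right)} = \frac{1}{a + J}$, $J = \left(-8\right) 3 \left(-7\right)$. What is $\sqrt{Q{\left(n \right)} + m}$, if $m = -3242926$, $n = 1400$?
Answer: $\frac{i \sqrt{10169815934}}{56} \approx 1800.8 i$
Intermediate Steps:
$J = 168$ ($J = \left(-24\right) \left(-7\right) = 168$)
$Q{\left(a \right)} = \frac{1}{168 + a}$ ($Q{\left(a \right)} = \frac{1}{a + 168} = \frac{1}{168 + a}$)
$\sqrt{Q{\left(n \right)} + m} = \sqrt{\frac{1}{168 + 1400} - 3242926} = \sqrt{\frac{1}{1568} - 3242926} = \sqrt{- \frac{5084907967}{1568}} = \frac{i \sqrt{10169815934}}{56}$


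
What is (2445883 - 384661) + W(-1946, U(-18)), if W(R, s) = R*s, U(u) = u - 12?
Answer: 2119602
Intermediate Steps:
U(u) = -12 + u
(2445883 - 384661) + W(-1946, U(-18)) = (2445883 - 384661) - 1946*(-12 - 18) = 2061222 - 1946*(-30) = 2061222 + 58380 = 2119602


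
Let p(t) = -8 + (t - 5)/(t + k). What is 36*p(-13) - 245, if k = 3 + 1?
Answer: -461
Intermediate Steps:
k = 4
p(t) = -8 + (-5 + t)/(4 + t) (p(t) = -8 + (t - 5)/(t + 4) = -8 + (-5 + t)/(4 + t))
36*p(-13) - 245 = 36*((-37 - 7*(-13))/(4 - 13)) - 245 = 36*((-37 + 91)/(-9)) - 245 = 36*(-⅑*54) - 245 = 36*(-6) - 245 = -216 - 245 = -461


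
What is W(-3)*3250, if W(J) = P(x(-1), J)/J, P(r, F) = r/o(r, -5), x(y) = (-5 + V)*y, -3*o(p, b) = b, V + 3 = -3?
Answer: -7150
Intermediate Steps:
V = -6 (V = -3 - 3 = -6)
o(p, b) = -b/3
x(y) = -11*y (x(y) = (-5 - 6)*y = -11*y)
P(r, F) = 3*r/5 (P(r, F) = r/((-1/3*(-5))) = r/(5/3) = r*(3/5) = 3*r/5)
W(J) = 33/(5*J) (W(J) = (3*(-11*(-1))/5)/J = ((3/5)*11)/J = 33/(5*J))
W(-3)*3250 = ((33/5)/(-3))*3250 = ((33/5)*(-1/3))*3250 = -11/5*3250 = -7150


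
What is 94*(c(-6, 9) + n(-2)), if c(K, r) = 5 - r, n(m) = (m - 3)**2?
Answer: 1974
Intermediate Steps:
n(m) = (-3 + m)**2
94*(c(-6, 9) + n(-2)) = 94*((5 - 1*9) + (-3 - 2)**2) = 94*((5 - 9) + (-5)**2) = 94*(-4 + 25) = 94*21 = 1974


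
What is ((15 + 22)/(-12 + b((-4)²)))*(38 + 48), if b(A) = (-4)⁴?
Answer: 1591/122 ≈ 13.041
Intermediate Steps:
b(A) = 256
((15 + 22)/(-12 + b((-4)²)))*(38 + 48) = ((15 + 22)/(-12 + 256))*(38 + 48) = (37/244)*86 = 1591/122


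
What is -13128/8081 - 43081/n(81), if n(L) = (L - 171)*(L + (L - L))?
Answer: 252434441/58910490 ≈ 4.2850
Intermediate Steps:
n(L) = L*(-171 + L) (n(L) = (-171 + L)*(L + 0) = (-171 + L)*L = L*(-171 + L))
-13128/8081 - 43081/n(81) = -13128/8081 - 43081*1/(81*(-171 + 81)) = -13128*1/8081 - 43081/(81*(-90)) = -13128/8081 - 43081/(-7290) = -13128/8081 - 43081*(-1/7290) = -13128/8081 + 43081/7290 = 252434441/58910490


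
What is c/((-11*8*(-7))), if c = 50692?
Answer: 12673/154 ≈ 82.292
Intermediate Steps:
c/((-11*8*(-7))) = 50692/((-11*8*(-7))) = 50692/((-88*(-7))) = 50692/616 = 50692*(1/616) = 12673/154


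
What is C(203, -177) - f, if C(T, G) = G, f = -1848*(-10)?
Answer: -18657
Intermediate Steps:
f = 18480
C(203, -177) - f = -177 - 1*18480 = -177 - 18480 = -18657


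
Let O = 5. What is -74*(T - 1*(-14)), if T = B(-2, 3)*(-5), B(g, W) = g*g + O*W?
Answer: 5994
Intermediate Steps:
B(g, W) = g**2 + 5*W (B(g, W) = g*g + 5*W = g**2 + 5*W)
T = -95 (T = ((-2)**2 + 5*3)*(-5) = (4 + 15)*(-5) = 19*(-5) = -95)
-74*(T - 1*(-14)) = -74*(-95 - 1*(-14)) = -74*(-95 + 14) = -74*(-81) = 5994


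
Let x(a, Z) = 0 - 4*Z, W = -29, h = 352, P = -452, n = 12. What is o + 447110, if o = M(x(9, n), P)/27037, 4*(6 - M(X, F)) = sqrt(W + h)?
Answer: 12088513076/27037 - sqrt(323)/108148 ≈ 4.4711e+5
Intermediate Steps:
x(a, Z) = -4*Z
M(X, F) = 6 - sqrt(323)/4 (M(X, F) = 6 - sqrt(-29 + 352)/4 = 6 - sqrt(323)/4)
o = 6/27037 - sqrt(323)/108148 (o = (6 - sqrt(323)/4)/27037 = (6 - sqrt(323)/4)*(1/27037) = 6/27037 - sqrt(323)/108148 ≈ 5.5737e-5)
o + 447110 = (6/27037 - sqrt(323)/108148) + 447110 = 12088513076/27037 - sqrt(323)/108148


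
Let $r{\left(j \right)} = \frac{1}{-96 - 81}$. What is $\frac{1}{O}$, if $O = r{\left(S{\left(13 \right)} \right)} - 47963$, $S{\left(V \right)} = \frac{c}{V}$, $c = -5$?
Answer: $- \frac{177}{8489452} \approx -2.0849 \cdot 10^{-5}$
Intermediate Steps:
$S{\left(V \right)} = - \frac{5}{V}$
$r{\left(j \right)} = - \frac{1}{177}$ ($r{\left(j \right)} = \frac{1}{-177} = - \frac{1}{177}$)
$O = - \frac{8489452}{177}$ ($O = - \frac{1}{177} - 47963 = - \frac{8489452}{177} \approx -47963.0$)
$\frac{1}{O} = \frac{1}{- \frac{8489452}{177}} = - \frac{177}{8489452}$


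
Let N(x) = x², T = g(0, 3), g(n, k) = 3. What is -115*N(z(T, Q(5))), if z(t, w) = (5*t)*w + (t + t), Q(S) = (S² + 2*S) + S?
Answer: -42232140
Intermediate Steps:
Q(S) = S² + 3*S
T = 3
z(t, w) = 2*t + 5*t*w (z(t, w) = 5*t*w + 2*t = 2*t + 5*t*w)
-115*N(z(T, Q(5))) = -115*9*(2 + 5*(5*(3 + 5)))² = -115*9*(2 + 5*(5*8))² = -115*9*(2 + 5*40)² = -115*9*(2 + 200)² = -115*(3*202)² = -115*606² = -115*367236 = -42232140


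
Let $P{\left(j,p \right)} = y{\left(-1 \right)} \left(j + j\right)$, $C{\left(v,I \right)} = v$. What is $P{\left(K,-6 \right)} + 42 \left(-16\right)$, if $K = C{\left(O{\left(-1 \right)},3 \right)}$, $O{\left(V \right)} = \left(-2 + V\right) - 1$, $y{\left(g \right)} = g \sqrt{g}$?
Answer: $-672 + 8 i \approx -672.0 + 8.0 i$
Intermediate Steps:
$y{\left(g \right)} = g^{\frac{3}{2}}$
$O{\left(V \right)} = -3 + V$
$K = -4$ ($K = -3 - 1 = -4$)
$P{\left(j,p \right)} = - 2 i j$ ($P{\left(j,p \right)} = \left(-1\right)^{\frac{3}{2}} \left(j + j\right) = - i 2 j = - 2 i j$)
$P{\left(K,-6 \right)} + 42 \left(-16\right) = \left(-2\right) i \left(-4\right) + 42 \left(-16\right) = 8 i - 672 = -672 + 8 i$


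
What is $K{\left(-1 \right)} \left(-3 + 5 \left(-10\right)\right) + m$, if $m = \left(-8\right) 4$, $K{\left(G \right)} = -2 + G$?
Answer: $127$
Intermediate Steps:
$m = -32$
$K{\left(-1 \right)} \left(-3 + 5 \left(-10\right)\right) + m = \left(-2 - 1\right) \left(-3 + 5 \left(-10\right)\right) - 32 = - 3 \left(-3 - 50\right) - 32 = \left(-3\right) \left(-53\right) - 32 = 159 - 32 = 127$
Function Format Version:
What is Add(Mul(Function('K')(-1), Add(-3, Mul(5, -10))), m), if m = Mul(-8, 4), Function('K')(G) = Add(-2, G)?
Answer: 127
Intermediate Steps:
m = -32
Add(Mul(Function('K')(-1), Add(-3, Mul(5, -10))), m) = Add(Mul(Add(-2, -1), Add(-3, Mul(5, -10))), -32) = Add(Mul(-3, Add(-3, -50)), -32) = Add(Mul(-3, -53), -32) = Add(159, -32) = 127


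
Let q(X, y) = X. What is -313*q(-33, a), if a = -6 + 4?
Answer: 10329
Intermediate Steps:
a = -2
-313*q(-33, a) = -313*(-33) = 10329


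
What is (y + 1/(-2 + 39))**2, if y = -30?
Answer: 1229881/1369 ≈ 898.38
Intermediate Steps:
(y + 1/(-2 + 39))**2 = (-30 + 1/(-2 + 39))**2 = (-30 + 1/37)**2 = (-1109/37)**2 = 1229881/1369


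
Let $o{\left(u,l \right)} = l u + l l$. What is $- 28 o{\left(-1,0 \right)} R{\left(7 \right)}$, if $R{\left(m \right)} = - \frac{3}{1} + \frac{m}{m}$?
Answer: $0$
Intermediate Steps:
$o{\left(u,l \right)} = l^{2} + l u$ ($o{\left(u,l \right)} = l u + l^{2} = l^{2} + l u$)
$R{\left(m \right)} = -2$ ($R{\left(m \right)} = \left(-3\right) 1 + 1 = -3 + 1 = -2$)
$- 28 o{\left(-1,0 \right)} R{\left(7 \right)} = - 28 \cdot 0 \left(0 - 1\right) \left(-2\right) = - 28 \cdot 0 \left(-1\right) \left(-2\right) = \left(-28\right) 0 \left(-2\right) = 0 \left(-2\right) = 0$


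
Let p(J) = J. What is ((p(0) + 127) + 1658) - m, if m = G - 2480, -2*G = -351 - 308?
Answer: 7871/2 ≈ 3935.5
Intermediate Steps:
G = 659/2 (G = -(-351 - 308)/2 = -1/2*(-659) = 659/2 ≈ 329.50)
m = -4301/2 (m = 659/2 - 2480 = -4301/2 ≈ -2150.5)
((p(0) + 127) + 1658) - m = ((0 + 127) + 1658) - 1*(-4301/2) = (127 + 1658) + 4301/2 = 1785 + 4301/2 = 7871/2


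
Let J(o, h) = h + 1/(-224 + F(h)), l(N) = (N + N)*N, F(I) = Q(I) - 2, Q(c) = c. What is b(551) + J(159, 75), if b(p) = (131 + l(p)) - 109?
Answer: 91702148/151 ≈ 6.0730e+5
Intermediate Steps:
F(I) = -2 + I (F(I) = I - 2 = -2 + I)
l(N) = 2*N² (l(N) = (2*N)*N = 2*N²)
J(o, h) = h + 1/(-226 + h) (J(o, h) = h + 1/(-224 + (-2 + h)) = h + 1/(-226 + h))
b(p) = 22 + 2*p² (b(p) = (131 + 2*p²) - 109 = 22 + 2*p²)
b(551) + J(159, 75) = (22 + 2*551²) + (1 + 75² - 226*75)/(-226 + 75) = (22 + 2*303601) + (1 + 5625 - 16950)/(-151) = (22 + 607202) - 1/151*(-11324) = 607224 + 11324/151 = 91702148/151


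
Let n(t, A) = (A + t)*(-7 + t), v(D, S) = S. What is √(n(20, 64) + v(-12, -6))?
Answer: √1086 ≈ 32.955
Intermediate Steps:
n(t, A) = (-7 + t)*(A + t)
√(n(20, 64) + v(-12, -6)) = √((20² - 7*64 - 7*20 + 64*20) - 6) = √((400 - 448 - 140 + 1280) - 6) = √(1092 - 6) = √1086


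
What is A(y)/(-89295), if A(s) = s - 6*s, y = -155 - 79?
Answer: -78/5953 ≈ -0.013103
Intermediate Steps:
y = -234
A(s) = -5*s
A(y)/(-89295) = -5*(-234)/(-89295) = 1170*(-1/89295) = -78/5953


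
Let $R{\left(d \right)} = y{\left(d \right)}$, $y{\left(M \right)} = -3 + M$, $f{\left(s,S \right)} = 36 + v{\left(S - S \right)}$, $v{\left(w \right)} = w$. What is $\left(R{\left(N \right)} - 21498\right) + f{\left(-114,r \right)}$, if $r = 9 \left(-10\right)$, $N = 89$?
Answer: $-21376$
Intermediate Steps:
$r = -90$
$f{\left(s,S \right)} = 36$ ($f{\left(s,S \right)} = 36 + \left(S - S\right) = 36 + 0 = 36$)
$R{\left(d \right)} = -3 + d$
$\left(R{\left(N \right)} - 21498\right) + f{\left(-114,r \right)} = \left(\left(-3 + 89\right) - 21498\right) + 36 = \left(86 - 21498\right) + 36 = -21412 + 36 = -21376$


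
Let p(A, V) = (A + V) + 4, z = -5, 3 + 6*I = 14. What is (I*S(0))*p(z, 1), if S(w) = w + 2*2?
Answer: 0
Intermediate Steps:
I = 11/6 (I = -½ + (⅙)*14 = -½ + 7/3 = 11/6 ≈ 1.8333)
S(w) = 4 + w (S(w) = w + 4 = 4 + w)
p(A, V) = 4 + A + V
(I*S(0))*p(z, 1) = (11*(4 + 0)/6)*(4 - 5 + 1) = ((11/6)*4)*0 = (22/3)*0 = 0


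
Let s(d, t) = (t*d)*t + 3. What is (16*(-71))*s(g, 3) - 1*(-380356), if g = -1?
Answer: 387172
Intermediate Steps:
s(d, t) = 3 + d*t² (s(d, t) = (d*t)*t + 3 = d*t² + 3 = 3 + d*t²)
(16*(-71))*s(g, 3) - 1*(-380356) = (16*(-71))*(3 - 1*3²) - 1*(-380356) = -1136*(3 - 1*9) + 380356 = -1136*(3 - 9) + 380356 = -1136*(-6) + 380356 = 6816 + 380356 = 387172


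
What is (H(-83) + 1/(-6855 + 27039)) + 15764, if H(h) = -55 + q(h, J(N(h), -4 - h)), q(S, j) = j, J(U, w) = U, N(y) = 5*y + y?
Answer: 307018825/20184 ≈ 15211.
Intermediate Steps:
N(y) = 6*y
H(h) = -55 + 6*h
(H(-83) + 1/(-6855 + 27039)) + 15764 = ((-55 + 6*(-83)) + 1/(-6855 + 27039)) + 15764 = ((-55 - 498) + 1/20184) + 15764 = (-553 + 1/20184) + 15764 = -11161751/20184 + 15764 = 307018825/20184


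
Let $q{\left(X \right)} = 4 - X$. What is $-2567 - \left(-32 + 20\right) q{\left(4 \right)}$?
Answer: $-2567$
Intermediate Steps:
$-2567 - \left(-32 + 20\right) q{\left(4 \right)} = -2567 - \left(-32 + 20\right) \left(4 - 4\right) = -2567 - - 12 \left(4 - 4\right) = -2567 - \left(-12\right) 0 = -2567 - 0 = -2567 + 0 = -2567$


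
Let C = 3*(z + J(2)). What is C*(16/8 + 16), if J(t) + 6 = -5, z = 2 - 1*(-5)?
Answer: -216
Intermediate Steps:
z = 7 (z = 2 + 5 = 7)
J(t) = -11 (J(t) = -6 - 5 = -11)
C = -12 (C = 3*(7 - 11) = 3*(-4) = -12)
C*(16/8 + 16) = -12*(16/8 + 16) = -12*(16*(⅛) + 16) = -12*(2 + 16) = -12*18 = -216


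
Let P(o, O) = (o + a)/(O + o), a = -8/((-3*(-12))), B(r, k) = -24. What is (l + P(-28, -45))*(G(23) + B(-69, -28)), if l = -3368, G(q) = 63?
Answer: -28762786/219 ≈ -1.3134e+5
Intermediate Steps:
a = -2/9 (a = -8/36 = -8*1/36 = -2/9 ≈ -0.22222)
P(o, O) = (-2/9 + o)/(O + o) (P(o, O) = (o - 2/9)/(O + o) = (-2/9 + o)/(O + o))
(l + P(-28, -45))*(G(23) + B(-69, -28)) = (-3368 + (-2/9 - 28)/(-45 - 28))*(63 - 24) = (-3368 - 254/9/(-73))*39 = (-3368 - 1/73*(-254/9))*39 = (-3368 + 254/657)*39 = -2212522/657*39 = -28762786/219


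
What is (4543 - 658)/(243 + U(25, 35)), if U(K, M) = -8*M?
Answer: -105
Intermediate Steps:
(4543 - 658)/(243 + U(25, 35)) = (4543 - 658)/(243 - 8*35) = 3885/(243 - 280) = 3885/(-37) = 3885*(-1/37) = -105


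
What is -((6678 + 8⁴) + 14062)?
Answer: -24836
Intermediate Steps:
-((6678 + 8⁴) + 14062) = -((6678 + 4096) + 14062) = -(10774 + 14062) = -1*24836 = -24836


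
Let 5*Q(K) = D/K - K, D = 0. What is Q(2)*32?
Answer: -64/5 ≈ -12.800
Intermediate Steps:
Q(K) = -K/5 (Q(K) = (0/K - K)/5 = (0 - K)/5 = (-K)/5 = -K/5)
Q(2)*32 = -1/5*2*32 = -2/5*32 = -64/5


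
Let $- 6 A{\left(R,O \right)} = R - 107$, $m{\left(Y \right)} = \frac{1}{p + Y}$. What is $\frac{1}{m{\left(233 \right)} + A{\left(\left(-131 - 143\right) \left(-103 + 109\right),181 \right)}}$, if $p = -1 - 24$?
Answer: $\frac{624}{182107} \approx 0.0034266$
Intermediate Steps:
$p = -25$ ($p = -1 - 24 = -25$)
$m{\left(Y \right)} = \frac{1}{-25 + Y}$
$A{\left(R,O \right)} = \frac{107}{6} - \frac{R}{6}$ ($A{\left(R,O \right)} = - \frac{R - 107}{6} = - \frac{-107 + R}{6} = \frac{107}{6} - \frac{R}{6}$)
$\frac{1}{m{\left(233 \right)} + A{\left(\left(-131 - 143\right) \left(-103 + 109\right),181 \right)}} = \frac{1}{\frac{1}{-25 + 233} - \left(- \frac{107}{6} + \frac{\left(-131 - 143\right) \left(-103 + 109\right)}{6}\right)} = \frac{1}{\frac{1}{208} - \left(- \frac{107}{6} + \frac{\left(-274\right) 6}{6}\right)} = \frac{1}{\frac{1}{208} + \left(\frac{107}{6} - -274\right)} = \frac{1}{\frac{1}{208} + \left(\frac{107}{6} + 274\right)} = \frac{1}{\frac{1}{208} + \frac{1751}{6}} = \frac{1}{\frac{182107}{624}} = \frac{624}{182107}$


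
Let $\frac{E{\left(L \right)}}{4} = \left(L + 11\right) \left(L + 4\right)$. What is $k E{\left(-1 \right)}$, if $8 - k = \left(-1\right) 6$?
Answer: $1680$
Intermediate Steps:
$k = 14$ ($k = 8 - \left(-1\right) 6 = 8 - -6 = 8 + 6 = 14$)
$E{\left(L \right)} = 4 \left(4 + L\right) \left(11 + L\right)$ ($E{\left(L \right)} = 4 \left(L + 11\right) \left(L + 4\right) = 4 \left(11 + L\right) \left(4 + L\right) = 4 \left(4 + L\right) \left(11 + L\right)$)
$k E{\left(-1 \right)} = 14 \left(176 + 4 \left(-1\right)^{2} + 60 \left(-1\right)\right) = 14 \left(176 + 4 \cdot 1 - 60\right) = 14 \left(176 + 4 - 60\right) = 14 \cdot 120 = 1680$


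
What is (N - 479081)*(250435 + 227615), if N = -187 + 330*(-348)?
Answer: -284013329400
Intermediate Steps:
N = -115027 (N = -187 - 114840 = -115027)
(N - 479081)*(250435 + 227615) = (-115027 - 479081)*(250435 + 227615) = -594108*478050 = -284013329400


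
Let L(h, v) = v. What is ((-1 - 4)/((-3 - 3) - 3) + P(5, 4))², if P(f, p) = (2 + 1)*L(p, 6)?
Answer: 27889/81 ≈ 344.31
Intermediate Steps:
P(f, p) = 18 (P(f, p) = (2 + 1)*6 = 3*6 = 18)
((-1 - 4)/((-3 - 3) - 3) + P(5, 4))² = ((-1 - 4)/((-3 - 3) - 3) + 18)² = (-5/(-6 - 3) + 18)² = (-5/(-9) + 18)² = (-5*(-⅑) + 18)² = (5/9 + 18)² = (167/9)² = 27889/81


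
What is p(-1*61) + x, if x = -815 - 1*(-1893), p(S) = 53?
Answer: 1131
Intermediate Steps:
x = 1078 (x = -815 + 1893 = 1078)
p(-1*61) + x = 53 + 1078 = 1131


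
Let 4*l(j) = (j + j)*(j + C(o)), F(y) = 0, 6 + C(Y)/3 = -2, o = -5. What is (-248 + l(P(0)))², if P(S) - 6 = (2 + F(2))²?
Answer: 101124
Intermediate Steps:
C(Y) = -24 (C(Y) = -18 + 3*(-2) = -18 - 6 = -24)
P(S) = 10 (P(S) = 6 + (2 + 0)² = 6 + 2² = 6 + 4 = 10)
l(j) = j*(-24 + j)/2 (l(j) = ((j + j)*(j - 24))/4 = ((2*j)*(-24 + j))/4 = (2*j*(-24 + j))/4 = j*(-24 + j)/2)
(-248 + l(P(0)))² = (-248 + (½)*10*(-24 + 10))² = (-248 + (½)*10*(-14))² = (-248 - 70)² = (-318)² = 101124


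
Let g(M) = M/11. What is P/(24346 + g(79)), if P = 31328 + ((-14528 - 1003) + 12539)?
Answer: 311696/267885 ≈ 1.1635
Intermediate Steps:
g(M) = M/11 (g(M) = M*(1/11) = M/11)
P = 28336 (P = 31328 + (-15531 + 12539) = 31328 - 2992 = 28336)
P/(24346 + g(79)) = 28336/(24346 + (1/11)*79) = 28336/(24346 + 79/11) = 28336/(267885/11) = 28336*(11/267885) = 311696/267885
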